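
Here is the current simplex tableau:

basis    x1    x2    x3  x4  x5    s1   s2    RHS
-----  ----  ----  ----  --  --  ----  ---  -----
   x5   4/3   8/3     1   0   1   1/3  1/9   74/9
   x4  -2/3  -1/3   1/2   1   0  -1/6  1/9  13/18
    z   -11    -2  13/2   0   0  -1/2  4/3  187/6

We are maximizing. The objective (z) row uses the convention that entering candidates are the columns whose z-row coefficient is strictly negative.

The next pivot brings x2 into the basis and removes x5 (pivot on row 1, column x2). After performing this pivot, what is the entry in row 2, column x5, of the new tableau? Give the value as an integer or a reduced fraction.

1/8

Pivot element is row 1, column x2: 8/3.
Normalize row 1: new (row 1, x5) = 1/(8/3) = 3/8.
row 2 ← row 2 − (-1/3)·(new row 1): 0 − (-1/3)·(3/8) = 1/8.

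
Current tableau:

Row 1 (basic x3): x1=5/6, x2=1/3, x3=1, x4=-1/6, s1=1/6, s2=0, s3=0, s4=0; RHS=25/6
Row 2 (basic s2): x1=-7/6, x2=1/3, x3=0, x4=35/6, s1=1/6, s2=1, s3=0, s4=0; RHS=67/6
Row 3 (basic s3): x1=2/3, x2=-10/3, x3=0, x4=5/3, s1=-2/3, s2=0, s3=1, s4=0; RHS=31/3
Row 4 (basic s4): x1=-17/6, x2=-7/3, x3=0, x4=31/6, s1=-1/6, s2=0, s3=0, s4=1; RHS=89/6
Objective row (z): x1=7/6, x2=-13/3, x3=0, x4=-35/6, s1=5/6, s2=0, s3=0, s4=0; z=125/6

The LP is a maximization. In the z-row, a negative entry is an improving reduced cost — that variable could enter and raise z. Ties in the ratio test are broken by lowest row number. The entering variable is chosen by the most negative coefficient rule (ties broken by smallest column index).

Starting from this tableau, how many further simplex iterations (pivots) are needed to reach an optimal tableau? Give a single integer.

pivot: x4 in, s2 out → z = 32
pivot: x2 in, x3 out → z = 253/3
No improving column remains; optimal.

2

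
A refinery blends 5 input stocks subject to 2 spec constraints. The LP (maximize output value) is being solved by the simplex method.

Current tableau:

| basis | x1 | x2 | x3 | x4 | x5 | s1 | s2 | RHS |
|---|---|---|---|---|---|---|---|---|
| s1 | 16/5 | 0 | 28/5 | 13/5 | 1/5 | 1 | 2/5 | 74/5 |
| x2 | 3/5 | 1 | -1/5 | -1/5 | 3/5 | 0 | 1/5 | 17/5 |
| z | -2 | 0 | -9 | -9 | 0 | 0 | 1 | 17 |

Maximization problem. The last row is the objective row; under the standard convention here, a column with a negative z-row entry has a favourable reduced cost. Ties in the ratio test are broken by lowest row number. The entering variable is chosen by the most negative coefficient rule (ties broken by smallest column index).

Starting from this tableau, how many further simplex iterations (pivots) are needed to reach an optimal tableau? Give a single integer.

2

pivot: x3 in, s1 out → z = 571/14
pivot: x4 in, x3 out → z = 887/13
No improving column remains; optimal.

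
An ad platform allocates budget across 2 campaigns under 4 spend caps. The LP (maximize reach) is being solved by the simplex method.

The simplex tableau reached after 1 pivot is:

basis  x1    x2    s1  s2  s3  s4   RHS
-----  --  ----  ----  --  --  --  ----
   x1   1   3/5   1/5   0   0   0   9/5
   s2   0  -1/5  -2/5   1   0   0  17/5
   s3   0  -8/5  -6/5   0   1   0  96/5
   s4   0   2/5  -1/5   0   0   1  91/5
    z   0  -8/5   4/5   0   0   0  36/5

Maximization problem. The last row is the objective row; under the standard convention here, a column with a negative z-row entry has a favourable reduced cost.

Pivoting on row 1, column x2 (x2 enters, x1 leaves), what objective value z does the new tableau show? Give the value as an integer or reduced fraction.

12

Minimum ratio for x2: (9/5)/(3/5) = 3.
z changes by −(z-row coeff of x2)·ratio = −(-8/5)·3 = 24/5.
New z = 36/5 + (24/5) = 12.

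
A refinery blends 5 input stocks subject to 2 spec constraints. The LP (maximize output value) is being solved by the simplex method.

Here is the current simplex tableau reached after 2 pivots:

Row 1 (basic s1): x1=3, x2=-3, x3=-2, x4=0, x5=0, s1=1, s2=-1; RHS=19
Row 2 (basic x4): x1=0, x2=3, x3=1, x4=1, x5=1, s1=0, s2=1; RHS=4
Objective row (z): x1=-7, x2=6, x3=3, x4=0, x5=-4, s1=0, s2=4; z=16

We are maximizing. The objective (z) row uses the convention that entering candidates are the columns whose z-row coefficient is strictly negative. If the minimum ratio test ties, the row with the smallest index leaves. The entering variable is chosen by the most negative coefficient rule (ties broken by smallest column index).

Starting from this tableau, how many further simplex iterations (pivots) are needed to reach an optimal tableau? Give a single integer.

2

pivot: x1 in, s1 out → z = 181/3
pivot: x5 in, x4 out → z = 229/3
No improving column remains; optimal.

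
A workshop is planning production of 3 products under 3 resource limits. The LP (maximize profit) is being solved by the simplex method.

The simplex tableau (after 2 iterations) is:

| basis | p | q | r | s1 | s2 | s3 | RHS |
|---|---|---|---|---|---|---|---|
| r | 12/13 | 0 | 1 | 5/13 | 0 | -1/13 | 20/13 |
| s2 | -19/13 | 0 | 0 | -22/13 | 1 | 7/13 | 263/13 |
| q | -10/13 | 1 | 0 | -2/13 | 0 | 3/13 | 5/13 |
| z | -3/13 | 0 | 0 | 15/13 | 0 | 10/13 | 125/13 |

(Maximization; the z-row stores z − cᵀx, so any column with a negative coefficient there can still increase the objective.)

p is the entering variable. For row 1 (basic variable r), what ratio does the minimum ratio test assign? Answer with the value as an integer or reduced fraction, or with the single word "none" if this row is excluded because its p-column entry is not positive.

Ratio = RHS / (p entry) = (20/13) / (12/13) = 5/3.

5/3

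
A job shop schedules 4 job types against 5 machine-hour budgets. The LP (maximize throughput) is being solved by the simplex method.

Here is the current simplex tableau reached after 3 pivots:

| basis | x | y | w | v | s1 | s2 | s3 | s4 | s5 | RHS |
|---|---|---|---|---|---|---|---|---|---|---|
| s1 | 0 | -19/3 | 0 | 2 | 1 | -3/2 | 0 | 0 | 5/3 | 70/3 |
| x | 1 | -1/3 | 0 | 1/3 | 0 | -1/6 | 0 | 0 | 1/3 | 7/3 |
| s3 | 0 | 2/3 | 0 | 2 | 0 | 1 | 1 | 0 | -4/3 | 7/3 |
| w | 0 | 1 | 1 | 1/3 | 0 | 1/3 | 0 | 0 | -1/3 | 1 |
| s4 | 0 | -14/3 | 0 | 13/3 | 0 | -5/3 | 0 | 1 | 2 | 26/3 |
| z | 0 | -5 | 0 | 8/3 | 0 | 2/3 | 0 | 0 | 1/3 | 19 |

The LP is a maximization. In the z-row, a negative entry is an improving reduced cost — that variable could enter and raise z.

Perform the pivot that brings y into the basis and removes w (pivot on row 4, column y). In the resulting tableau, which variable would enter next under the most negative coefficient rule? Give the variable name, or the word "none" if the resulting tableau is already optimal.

Pivot element 1. New z-row = old z-row − (-5)·(row 4/1).
Updated z-row coefficients: x: 0, y: 0, w: 5, v: 13/3, s1: 0, s2: 7/3, s3: 0, s4: 0, s5: -4/3.
The most negative is -4/3 in column s5, so s5 would enter next.

s5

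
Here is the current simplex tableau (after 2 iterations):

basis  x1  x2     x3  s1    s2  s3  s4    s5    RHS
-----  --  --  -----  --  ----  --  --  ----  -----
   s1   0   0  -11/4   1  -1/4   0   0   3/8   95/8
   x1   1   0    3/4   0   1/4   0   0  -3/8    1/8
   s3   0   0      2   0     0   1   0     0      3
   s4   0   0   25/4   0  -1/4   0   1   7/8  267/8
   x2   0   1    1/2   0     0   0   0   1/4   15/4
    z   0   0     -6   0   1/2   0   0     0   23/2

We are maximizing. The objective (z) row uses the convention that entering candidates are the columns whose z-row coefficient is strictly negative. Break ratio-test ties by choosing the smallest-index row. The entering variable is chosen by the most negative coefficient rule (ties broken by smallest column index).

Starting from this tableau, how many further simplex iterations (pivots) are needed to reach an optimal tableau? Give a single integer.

2

pivot: x3 in, x1 out → z = 25/2
pivot: s5 in, s3 out → z = 41/2
No improving column remains; optimal.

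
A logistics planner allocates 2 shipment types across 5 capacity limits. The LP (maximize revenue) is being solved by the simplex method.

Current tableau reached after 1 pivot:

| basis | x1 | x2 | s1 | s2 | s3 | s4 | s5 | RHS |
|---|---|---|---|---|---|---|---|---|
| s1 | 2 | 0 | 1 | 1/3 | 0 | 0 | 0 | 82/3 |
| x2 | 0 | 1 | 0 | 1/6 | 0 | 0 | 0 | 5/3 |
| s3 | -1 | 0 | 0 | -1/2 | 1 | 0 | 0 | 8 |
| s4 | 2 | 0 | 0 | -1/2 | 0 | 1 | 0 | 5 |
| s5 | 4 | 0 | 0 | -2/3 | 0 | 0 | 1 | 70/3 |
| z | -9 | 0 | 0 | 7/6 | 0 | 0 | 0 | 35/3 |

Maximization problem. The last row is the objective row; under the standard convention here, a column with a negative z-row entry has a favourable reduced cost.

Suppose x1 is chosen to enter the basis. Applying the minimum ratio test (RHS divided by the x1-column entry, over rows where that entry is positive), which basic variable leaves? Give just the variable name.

s4

Ratios: row 1 (s1): (82/3)/2 = 41/3; row 2 (x2): entry 0 ≤ 0, skip; row 3 (s3): entry -1 ≤ 0, skip; row 4 (s4): 5/2 = 5/2; row 5 (s5): (70/3)/4 = 35/6.
Minimum ratio 5/2 is in the s4 row, so s4 leaves.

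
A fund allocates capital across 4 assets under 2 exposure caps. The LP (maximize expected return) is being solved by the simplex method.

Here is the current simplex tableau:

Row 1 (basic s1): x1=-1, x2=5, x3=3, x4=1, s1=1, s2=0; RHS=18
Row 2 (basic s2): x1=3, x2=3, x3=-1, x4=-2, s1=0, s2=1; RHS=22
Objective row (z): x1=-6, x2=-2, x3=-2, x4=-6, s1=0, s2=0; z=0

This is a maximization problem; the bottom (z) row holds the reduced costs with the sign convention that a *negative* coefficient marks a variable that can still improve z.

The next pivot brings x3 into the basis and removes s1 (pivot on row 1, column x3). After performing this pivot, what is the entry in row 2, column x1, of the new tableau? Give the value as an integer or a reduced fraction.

8/3

Pivot element is row 1, column x3: 3.
Normalize row 1: new (row 1, x1) = (-1)/3 = -1/3.
row 2 ← row 2 − (-1)·(new row 1): 3 − (-1)·(-1/3) = 8/3.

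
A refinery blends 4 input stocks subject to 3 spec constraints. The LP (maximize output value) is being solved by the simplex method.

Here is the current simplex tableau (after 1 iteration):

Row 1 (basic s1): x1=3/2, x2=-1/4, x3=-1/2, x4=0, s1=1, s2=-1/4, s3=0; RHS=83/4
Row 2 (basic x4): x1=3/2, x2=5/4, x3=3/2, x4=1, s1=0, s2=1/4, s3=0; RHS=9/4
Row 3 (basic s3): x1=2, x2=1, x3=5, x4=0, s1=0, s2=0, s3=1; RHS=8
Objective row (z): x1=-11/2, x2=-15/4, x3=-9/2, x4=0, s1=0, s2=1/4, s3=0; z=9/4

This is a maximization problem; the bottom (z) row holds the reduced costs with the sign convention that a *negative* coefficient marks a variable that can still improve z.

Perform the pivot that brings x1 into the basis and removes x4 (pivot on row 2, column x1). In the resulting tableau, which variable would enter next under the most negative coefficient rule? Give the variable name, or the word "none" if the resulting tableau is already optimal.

none

Pivot element 3/2. New z-row = old z-row − (-11/2)·(row 2/(3/2)).
Updated z-row coefficients: x1: 0, x2: 5/6, x3: 1, x4: 11/3, s1: 0, s2: 7/6, s3: 0.
No coefficient is strictly negative; the tableau after this pivot is optimal.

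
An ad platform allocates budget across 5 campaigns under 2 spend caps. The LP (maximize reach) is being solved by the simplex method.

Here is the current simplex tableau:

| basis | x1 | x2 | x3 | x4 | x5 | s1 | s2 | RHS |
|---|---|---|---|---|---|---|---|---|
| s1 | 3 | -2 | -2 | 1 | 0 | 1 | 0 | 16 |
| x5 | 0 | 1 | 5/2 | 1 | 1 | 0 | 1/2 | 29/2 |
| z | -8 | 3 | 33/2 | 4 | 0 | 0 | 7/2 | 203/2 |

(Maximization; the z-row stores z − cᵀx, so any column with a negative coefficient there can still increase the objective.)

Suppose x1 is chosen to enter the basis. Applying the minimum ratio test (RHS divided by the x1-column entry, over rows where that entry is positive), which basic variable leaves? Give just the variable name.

s1

Ratios: row 1 (s1): 16/3 = 16/3; row 2 (x5): entry 0 ≤ 0, skip.
Minimum ratio 16/3 is in the s1 row, so s1 leaves.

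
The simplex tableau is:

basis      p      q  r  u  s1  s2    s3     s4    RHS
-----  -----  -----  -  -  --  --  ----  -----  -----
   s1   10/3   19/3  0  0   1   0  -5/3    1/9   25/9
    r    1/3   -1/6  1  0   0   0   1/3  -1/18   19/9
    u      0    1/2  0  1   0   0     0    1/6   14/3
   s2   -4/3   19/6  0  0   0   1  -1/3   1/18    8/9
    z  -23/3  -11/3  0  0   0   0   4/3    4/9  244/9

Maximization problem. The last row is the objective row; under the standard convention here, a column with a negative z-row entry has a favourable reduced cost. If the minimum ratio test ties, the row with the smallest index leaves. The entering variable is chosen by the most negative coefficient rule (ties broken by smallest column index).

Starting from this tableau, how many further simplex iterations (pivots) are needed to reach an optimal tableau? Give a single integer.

2

pivot: p in, s1 out → z = 67/2
pivot: s3 in, r out → z = 128/3
No improving column remains; optimal.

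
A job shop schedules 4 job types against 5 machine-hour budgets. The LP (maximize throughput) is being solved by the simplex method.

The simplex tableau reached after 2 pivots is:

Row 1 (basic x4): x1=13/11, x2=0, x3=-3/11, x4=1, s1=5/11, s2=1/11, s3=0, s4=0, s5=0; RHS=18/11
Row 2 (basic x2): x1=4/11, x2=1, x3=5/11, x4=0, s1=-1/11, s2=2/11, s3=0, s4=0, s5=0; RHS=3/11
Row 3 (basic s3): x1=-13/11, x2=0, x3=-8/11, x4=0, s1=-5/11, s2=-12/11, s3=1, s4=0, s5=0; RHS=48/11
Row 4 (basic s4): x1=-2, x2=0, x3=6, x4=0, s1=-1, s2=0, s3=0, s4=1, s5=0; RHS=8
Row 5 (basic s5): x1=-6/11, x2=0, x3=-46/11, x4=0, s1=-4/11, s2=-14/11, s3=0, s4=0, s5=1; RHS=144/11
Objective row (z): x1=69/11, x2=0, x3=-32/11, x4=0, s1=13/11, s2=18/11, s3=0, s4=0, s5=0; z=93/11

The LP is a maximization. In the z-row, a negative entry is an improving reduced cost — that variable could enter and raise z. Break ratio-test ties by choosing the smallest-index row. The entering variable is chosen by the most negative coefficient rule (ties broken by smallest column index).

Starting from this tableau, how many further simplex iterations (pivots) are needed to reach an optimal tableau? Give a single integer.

pivot: x3 in, x2 out → z = 51/5
No improving column remains; optimal.

1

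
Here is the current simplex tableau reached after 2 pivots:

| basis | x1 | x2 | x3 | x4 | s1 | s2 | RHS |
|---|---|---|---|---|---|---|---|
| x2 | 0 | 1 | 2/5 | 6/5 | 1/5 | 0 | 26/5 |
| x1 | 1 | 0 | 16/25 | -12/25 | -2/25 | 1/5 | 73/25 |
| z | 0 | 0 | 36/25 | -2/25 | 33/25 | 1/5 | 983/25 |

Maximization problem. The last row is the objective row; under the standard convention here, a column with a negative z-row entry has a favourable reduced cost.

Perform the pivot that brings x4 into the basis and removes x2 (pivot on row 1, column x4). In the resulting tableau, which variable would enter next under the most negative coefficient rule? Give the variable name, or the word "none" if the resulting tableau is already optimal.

none

Pivot element 6/5. New z-row = old z-row − (-2/25)·(row 1/(6/5)).
Updated z-row coefficients: x1: 0, x2: 1/15, x3: 22/15, x4: 0, s1: 4/3, s2: 1/5.
No coefficient is strictly negative; the tableau after this pivot is optimal.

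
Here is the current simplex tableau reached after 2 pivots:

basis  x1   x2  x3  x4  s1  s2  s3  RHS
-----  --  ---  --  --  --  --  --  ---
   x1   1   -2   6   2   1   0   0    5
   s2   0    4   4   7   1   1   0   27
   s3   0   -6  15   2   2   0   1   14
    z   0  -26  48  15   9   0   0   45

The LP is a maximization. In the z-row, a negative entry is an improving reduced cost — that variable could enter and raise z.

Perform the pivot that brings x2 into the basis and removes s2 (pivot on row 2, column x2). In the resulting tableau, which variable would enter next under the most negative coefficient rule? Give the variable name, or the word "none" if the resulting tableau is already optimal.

Pivot element 4. New z-row = old z-row − (-26)·(row 2/4).
Updated z-row coefficients: x1: 0, x2: 0, x3: 74, x4: 121/2, s1: 31/2, s2: 13/2, s3: 0.
No coefficient is strictly negative; the tableau after this pivot is optimal.

none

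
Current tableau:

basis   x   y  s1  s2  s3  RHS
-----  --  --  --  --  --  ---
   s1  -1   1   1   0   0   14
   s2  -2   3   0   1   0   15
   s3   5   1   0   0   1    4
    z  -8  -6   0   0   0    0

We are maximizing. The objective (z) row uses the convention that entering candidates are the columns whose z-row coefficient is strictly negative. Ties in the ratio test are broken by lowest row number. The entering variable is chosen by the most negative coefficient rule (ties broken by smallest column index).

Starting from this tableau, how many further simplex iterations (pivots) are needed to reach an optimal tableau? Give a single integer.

pivot: x in, s3 out → z = 32/5
pivot: y in, x out → z = 24
No improving column remains; optimal.

2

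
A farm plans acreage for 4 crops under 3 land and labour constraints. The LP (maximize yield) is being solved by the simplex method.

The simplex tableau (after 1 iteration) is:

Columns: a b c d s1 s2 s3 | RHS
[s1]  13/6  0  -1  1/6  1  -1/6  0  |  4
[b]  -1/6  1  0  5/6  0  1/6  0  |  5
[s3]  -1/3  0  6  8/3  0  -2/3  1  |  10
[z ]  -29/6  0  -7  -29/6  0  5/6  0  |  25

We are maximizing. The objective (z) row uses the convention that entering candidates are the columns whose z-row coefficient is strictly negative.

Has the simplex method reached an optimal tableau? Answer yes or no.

no

Column a has objective-row coefficient -29/6, which is negative; an improving pivot exists, so not yet optimal.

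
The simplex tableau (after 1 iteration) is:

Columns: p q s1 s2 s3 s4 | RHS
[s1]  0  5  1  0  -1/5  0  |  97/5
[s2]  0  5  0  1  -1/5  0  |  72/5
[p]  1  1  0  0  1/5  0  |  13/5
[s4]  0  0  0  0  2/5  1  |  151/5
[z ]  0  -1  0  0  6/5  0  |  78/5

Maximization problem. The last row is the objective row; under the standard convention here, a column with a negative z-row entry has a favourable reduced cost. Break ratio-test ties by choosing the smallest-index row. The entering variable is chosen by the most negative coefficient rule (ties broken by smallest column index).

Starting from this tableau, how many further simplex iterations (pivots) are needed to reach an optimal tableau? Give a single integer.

pivot: q in, p out → z = 91/5
No improving column remains; optimal.

1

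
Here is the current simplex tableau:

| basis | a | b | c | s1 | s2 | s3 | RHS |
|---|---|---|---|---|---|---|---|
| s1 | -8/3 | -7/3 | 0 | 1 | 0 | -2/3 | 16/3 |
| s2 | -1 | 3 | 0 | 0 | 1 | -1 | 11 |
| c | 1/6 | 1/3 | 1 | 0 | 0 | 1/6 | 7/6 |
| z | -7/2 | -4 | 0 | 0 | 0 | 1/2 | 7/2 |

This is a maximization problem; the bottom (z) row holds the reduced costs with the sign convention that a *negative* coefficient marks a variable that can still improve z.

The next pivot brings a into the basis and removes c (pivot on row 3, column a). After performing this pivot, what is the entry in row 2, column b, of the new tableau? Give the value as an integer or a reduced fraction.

Pivot element is row 3, column a: 1/6.
Normalize row 3: new (row 3, b) = (1/3)/(1/6) = 2.
row 2 ← row 2 − (-1)·(new row 3): 3 − (-1)·2 = 5.

5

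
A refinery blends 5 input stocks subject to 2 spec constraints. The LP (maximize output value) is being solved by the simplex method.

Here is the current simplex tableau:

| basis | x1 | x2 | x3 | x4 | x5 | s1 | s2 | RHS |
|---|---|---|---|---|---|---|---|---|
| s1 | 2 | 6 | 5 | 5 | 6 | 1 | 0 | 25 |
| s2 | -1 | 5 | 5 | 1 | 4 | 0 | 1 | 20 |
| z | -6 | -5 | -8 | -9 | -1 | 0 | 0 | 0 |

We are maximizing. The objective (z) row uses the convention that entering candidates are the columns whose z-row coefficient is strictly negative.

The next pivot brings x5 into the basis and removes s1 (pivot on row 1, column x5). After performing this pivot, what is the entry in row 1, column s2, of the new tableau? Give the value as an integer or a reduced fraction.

Pivot element is row 1, column x5: 6.
Normalize row 1: new (row 1, s2) = 0/6 = 0.
Row 1 is the pivot row, so the entry is 0.

0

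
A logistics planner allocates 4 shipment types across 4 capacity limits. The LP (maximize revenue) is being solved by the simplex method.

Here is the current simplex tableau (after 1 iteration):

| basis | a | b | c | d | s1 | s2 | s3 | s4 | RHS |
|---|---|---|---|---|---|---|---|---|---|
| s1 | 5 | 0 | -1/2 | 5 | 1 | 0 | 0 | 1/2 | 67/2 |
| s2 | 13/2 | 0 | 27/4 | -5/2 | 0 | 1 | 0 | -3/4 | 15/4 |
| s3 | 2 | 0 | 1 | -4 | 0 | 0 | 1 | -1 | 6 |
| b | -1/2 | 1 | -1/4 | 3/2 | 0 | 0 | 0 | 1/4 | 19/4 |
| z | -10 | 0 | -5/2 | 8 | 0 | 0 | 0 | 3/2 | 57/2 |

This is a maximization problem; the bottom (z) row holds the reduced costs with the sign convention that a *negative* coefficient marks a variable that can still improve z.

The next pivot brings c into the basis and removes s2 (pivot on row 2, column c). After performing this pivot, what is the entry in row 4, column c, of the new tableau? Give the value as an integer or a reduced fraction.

0

Pivot element is row 2, column c: 27/4.
Normalize row 2: new (row 2, c) = (27/4)/(27/4) = 1.
row 4 ← row 4 − (-1/4)·(new row 2): -1/4 − (-1/4)·1 = 0.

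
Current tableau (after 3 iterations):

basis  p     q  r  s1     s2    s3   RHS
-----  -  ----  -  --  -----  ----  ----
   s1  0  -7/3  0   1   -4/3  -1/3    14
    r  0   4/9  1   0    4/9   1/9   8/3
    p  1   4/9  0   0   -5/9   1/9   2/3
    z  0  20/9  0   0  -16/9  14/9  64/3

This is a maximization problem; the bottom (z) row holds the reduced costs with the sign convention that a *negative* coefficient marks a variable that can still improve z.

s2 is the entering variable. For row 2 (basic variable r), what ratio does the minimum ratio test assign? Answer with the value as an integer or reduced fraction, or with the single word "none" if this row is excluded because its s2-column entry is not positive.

6

Ratio = RHS / (s2 entry) = (8/3) / (4/9) = 6.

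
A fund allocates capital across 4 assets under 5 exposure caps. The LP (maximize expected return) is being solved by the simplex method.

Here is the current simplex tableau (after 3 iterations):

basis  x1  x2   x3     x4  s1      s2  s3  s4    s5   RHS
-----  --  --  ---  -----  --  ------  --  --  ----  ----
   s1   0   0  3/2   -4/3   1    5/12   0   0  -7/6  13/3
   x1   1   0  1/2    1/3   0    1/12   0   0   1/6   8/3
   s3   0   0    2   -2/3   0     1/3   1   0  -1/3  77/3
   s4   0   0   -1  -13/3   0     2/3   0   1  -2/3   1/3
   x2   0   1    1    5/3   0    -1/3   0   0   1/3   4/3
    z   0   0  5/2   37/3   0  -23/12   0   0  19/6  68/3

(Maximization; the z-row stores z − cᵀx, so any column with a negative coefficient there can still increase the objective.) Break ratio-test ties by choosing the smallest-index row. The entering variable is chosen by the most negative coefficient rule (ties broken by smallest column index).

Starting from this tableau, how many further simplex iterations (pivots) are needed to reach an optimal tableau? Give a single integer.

pivot: s2 in, s4 out → z = 189/8
pivot: x3 in, s1 out → z = 414/17
No improving column remains; optimal.

2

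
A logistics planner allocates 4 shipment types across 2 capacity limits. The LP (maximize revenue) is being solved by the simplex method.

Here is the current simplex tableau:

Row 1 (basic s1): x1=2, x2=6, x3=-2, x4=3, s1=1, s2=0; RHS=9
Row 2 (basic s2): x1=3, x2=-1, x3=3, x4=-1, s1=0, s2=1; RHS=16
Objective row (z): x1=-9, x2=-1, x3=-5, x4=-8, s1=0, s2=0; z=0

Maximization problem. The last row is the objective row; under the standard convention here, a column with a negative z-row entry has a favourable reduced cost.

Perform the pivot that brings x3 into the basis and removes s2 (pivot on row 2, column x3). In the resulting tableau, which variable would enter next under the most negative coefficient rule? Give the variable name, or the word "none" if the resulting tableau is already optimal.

Pivot element 3. New z-row = old z-row − (-5)·(row 2/3).
Updated z-row coefficients: x1: -4, x2: -8/3, x3: 0, x4: -29/3, s1: 0, s2: 5/3.
The most negative is -29/3 in column x4, so x4 would enter next.

x4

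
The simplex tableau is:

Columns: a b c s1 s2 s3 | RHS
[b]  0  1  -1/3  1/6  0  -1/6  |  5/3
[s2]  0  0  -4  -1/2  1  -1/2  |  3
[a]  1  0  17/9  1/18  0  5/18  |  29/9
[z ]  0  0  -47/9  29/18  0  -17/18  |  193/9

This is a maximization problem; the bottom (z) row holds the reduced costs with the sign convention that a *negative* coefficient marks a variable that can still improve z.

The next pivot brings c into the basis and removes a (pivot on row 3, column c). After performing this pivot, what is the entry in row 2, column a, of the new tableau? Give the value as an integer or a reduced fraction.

Pivot element is row 3, column c: 17/9.
Normalize row 3: new (row 3, a) = 1/(17/9) = 9/17.
row 2 ← row 2 − (-4)·(new row 3): 0 − (-4)·(9/17) = 36/17.

36/17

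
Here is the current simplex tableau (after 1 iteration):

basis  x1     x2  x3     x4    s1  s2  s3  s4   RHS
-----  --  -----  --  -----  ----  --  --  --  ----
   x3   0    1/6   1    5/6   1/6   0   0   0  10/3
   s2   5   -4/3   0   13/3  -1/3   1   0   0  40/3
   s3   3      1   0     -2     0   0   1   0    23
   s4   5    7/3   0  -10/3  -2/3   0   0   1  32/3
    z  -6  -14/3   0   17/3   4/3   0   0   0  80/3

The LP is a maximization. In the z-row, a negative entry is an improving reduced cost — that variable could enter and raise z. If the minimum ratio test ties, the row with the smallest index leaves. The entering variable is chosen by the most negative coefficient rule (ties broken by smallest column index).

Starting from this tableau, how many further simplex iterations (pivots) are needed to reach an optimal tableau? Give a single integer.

3

pivot: x1 in, s4 out → z = 592/15
pivot: x2 in, x1 out → z = 48
pivot: x4 in, x3 out → z = 252/5
No improving column remains; optimal.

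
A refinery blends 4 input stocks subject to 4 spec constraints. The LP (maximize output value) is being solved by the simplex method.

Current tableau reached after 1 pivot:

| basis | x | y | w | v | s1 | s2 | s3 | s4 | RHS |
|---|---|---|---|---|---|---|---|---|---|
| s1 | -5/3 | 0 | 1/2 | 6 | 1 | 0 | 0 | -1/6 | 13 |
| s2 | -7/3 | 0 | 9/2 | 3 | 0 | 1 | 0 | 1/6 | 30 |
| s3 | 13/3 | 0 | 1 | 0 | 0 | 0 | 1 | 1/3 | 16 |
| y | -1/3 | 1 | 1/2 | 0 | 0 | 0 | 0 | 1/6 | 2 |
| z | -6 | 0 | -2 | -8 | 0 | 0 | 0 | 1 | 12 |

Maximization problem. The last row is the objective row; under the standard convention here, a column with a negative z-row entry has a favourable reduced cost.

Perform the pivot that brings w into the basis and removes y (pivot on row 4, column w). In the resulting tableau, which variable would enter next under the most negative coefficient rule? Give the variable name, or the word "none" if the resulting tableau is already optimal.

Pivot element 1/2. New z-row = old z-row − (-2)·(row 4/(1/2)).
Updated z-row coefficients: x: -22/3, y: 4, w: 0, v: -8, s1: 0, s2: 0, s3: 0, s4: 5/3.
The most negative is -8 in column v, so v would enter next.

v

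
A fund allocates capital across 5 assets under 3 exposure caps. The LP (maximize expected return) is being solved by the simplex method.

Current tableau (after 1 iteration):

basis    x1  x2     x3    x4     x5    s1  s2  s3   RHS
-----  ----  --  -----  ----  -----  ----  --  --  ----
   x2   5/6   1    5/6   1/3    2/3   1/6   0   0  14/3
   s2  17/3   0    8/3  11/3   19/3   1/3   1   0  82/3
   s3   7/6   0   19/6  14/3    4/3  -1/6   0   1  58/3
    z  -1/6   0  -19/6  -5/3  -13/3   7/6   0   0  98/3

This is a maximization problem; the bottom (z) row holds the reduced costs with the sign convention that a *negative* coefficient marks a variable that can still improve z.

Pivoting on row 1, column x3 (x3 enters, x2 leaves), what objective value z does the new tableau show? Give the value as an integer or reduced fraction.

252/5

Minimum ratio for x3: (14/3)/(5/6) = 28/5.
z changes by −(z-row coeff of x3)·ratio = −(-19/6)·(28/5) = 266/15.
New z = 98/3 + (266/15) = 252/5.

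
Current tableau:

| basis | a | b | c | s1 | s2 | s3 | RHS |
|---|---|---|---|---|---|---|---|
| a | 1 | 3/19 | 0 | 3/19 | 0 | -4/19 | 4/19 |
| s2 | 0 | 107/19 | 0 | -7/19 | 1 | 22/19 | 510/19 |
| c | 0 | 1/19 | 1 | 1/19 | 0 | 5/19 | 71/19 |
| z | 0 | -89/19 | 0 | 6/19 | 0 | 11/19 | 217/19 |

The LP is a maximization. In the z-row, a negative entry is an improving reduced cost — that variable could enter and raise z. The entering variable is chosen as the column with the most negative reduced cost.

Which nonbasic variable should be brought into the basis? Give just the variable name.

b

Objective-row coefficients: a: 0, b: -89/19, c: 0, s1: 6/19, s2: 0, s3: 11/19.
The most negative is -89/19 in column b, so b enters.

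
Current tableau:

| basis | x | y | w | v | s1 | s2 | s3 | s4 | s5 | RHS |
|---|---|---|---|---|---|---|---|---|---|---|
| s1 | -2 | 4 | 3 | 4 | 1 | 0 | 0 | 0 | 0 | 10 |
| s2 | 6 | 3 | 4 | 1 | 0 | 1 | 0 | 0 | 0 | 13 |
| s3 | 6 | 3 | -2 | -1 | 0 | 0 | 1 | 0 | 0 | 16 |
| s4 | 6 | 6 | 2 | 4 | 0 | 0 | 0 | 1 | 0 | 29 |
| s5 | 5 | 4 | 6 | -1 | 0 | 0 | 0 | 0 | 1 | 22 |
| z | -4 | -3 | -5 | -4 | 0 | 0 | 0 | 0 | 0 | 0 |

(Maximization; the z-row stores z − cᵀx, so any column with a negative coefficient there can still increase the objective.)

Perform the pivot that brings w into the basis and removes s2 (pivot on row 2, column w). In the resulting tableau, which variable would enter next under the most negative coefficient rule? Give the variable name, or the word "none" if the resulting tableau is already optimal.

v

Pivot element 4. New z-row = old z-row − (-5)·(row 2/4).
Updated z-row coefficients: x: 7/2, y: 3/4, w: 0, v: -11/4, s1: 0, s2: 5/4, s3: 0, s4: 0, s5: 0.
The most negative is -11/4 in column v, so v would enter next.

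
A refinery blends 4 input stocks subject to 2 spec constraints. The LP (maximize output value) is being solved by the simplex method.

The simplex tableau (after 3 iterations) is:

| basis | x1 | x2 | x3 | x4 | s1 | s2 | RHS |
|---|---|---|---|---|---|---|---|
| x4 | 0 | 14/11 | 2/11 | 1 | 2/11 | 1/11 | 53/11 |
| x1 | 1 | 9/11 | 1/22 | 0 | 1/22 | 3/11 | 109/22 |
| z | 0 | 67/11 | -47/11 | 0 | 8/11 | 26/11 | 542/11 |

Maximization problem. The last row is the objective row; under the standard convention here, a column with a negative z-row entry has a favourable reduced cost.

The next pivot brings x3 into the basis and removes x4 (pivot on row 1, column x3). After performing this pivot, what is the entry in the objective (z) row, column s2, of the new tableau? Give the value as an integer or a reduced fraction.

9/2

Pivot element is row 1, column x3: 2/11.
Normalize row 1: new (row 1, s2) = (1/11)/(2/11) = 1/2.
z-row ← z-row − (-47/11)·(new row 1): 26/11 − (-47/11)·(1/2) = 9/2.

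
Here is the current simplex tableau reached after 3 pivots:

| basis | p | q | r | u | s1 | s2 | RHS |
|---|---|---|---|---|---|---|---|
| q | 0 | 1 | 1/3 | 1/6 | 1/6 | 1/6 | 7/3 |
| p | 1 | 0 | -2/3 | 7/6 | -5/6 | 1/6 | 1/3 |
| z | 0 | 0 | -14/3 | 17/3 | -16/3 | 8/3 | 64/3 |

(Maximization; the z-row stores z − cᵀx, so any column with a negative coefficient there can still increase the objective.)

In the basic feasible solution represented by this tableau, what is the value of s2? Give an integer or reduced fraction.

0

s2 is nonbasic (not in the basis column), so its value in the current BFS is 0.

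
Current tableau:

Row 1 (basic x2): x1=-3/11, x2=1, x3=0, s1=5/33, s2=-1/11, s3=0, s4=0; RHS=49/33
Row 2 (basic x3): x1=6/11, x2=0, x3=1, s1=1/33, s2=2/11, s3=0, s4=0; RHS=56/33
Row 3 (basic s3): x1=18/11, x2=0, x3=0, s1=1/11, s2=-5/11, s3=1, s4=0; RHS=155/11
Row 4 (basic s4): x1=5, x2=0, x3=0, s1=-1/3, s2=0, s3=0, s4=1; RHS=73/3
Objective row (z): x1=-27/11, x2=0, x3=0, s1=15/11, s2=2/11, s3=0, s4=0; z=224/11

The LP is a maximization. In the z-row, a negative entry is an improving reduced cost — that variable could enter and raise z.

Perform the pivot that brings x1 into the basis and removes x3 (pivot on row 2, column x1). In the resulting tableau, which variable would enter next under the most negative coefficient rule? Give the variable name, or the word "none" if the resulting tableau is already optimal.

none

Pivot element 6/11. New z-row = old z-row − (-27/11)·(row 2/(6/11)).
Updated z-row coefficients: x1: 0, x2: 0, x3: 9/2, s1: 3/2, s2: 1, s3: 0, s4: 0.
No coefficient is strictly negative; the tableau after this pivot is optimal.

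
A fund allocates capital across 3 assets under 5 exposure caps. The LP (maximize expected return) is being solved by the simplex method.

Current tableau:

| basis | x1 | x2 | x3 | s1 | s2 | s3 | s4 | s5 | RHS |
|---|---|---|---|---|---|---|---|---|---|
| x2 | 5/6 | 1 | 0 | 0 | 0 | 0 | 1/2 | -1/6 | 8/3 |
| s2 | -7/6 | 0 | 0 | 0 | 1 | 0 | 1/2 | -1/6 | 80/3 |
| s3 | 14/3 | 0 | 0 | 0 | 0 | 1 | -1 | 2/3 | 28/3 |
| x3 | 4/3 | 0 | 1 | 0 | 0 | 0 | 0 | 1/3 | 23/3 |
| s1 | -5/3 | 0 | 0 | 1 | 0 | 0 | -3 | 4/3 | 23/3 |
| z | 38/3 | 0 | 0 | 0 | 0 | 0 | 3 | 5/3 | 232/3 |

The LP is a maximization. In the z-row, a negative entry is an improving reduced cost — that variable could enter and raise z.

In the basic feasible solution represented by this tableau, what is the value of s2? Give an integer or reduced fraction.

s2 is basic (row 2); its value is the RHS of that row: 80/3.

80/3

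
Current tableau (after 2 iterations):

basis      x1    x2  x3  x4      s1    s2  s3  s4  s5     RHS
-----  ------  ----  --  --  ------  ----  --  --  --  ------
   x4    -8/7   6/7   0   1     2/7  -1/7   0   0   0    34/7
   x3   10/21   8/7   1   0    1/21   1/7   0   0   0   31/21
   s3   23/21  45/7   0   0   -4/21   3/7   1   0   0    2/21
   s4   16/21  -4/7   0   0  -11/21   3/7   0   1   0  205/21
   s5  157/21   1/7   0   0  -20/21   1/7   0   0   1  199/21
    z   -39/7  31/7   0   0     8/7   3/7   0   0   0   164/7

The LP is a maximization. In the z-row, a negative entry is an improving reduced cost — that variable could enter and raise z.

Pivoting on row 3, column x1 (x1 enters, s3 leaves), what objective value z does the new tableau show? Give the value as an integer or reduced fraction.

Minimum ratio for x1: (2/21)/(23/21) = 2/23.
z changes by −(z-row coeff of x1)·ratio = −(-39/7)·(2/23) = 78/161.
New z = 164/7 + (78/161) = 550/23.

550/23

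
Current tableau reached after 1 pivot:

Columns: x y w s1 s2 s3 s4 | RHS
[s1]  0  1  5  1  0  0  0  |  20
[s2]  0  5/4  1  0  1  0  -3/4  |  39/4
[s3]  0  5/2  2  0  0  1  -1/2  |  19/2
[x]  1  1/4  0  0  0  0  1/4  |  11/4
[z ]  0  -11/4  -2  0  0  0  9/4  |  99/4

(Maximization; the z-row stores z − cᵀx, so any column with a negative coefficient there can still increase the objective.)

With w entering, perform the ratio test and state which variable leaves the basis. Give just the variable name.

s1

Ratios: row 1 (s1): 20/5 = 4; row 2 (s2): (39/4)/1 = 39/4; row 3 (s3): (19/2)/2 = 19/4; row 4 (x): entry 0 ≤ 0, skip.
Minimum ratio 4 is in the s1 row, so s1 leaves.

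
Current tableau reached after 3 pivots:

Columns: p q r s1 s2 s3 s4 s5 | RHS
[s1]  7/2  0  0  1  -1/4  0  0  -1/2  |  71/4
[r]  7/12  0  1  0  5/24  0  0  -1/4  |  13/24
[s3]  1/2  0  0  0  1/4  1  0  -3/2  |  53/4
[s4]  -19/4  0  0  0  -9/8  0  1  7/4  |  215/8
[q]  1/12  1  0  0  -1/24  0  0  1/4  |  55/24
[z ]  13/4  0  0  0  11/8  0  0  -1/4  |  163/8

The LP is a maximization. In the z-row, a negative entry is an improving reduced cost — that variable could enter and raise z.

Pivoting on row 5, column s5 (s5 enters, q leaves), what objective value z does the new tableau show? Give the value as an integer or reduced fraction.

Minimum ratio for s5: (55/24)/(1/4) = 55/6.
z changes by −(z-row coeff of s5)·ratio = −(-1/4)·(55/6) = 55/24.
New z = 163/8 + (55/24) = 68/3.

68/3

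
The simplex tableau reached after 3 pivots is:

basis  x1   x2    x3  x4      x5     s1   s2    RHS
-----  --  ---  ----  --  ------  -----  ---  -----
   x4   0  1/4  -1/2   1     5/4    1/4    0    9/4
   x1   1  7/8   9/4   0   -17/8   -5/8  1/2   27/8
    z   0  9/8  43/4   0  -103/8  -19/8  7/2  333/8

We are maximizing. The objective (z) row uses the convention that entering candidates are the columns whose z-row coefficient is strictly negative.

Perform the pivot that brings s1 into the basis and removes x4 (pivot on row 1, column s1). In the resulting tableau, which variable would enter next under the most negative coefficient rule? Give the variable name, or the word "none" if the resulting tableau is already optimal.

Pivot element 1/4. New z-row = old z-row − (-19/8)·(row 1/(1/4)).
Updated z-row coefficients: x1: 0, x2: 7/2, x3: 6, x4: 19/2, x5: -1, s1: 0, s2: 7/2.
The most negative is -1 in column x5, so x5 would enter next.

x5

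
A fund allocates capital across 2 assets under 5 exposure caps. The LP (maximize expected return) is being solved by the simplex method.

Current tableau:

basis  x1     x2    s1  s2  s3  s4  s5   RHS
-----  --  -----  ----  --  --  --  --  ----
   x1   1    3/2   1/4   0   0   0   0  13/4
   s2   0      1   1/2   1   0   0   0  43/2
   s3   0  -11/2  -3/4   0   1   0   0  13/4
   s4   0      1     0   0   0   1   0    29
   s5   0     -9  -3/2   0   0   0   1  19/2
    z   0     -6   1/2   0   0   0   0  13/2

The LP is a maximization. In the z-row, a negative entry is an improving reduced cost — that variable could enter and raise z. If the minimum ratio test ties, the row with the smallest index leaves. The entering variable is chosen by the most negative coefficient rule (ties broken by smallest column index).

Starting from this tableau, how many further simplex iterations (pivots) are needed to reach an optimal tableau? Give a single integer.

pivot: x2 in, x1 out → z = 39/2
No improving column remains; optimal.

1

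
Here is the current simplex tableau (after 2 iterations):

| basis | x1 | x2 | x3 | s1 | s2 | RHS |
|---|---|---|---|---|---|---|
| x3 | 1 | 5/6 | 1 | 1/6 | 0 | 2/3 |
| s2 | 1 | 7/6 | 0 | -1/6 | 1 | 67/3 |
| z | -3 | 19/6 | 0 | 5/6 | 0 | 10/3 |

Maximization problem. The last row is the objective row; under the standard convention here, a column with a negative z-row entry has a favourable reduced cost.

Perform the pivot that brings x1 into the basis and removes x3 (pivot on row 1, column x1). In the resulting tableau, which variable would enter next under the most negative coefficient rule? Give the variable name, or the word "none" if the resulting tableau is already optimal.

Pivot element 1. New z-row = old z-row − (-3)·(row 1/1).
Updated z-row coefficients: x1: 0, x2: 17/3, x3: 3, s1: 4/3, s2: 0.
No coefficient is strictly negative; the tableau after this pivot is optimal.

none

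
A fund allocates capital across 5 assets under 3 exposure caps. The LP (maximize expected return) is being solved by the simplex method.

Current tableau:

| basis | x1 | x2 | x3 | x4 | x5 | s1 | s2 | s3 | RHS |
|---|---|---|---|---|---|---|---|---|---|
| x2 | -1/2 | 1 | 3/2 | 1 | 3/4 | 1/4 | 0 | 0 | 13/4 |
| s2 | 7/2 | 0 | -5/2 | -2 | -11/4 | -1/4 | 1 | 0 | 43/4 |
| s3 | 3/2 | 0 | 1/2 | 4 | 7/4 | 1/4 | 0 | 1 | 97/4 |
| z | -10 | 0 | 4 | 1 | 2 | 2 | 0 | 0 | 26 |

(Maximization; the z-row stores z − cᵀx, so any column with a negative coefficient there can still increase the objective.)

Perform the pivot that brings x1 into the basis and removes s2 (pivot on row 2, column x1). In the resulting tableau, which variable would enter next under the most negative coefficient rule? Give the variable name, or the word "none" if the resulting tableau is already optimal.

Pivot element 7/2. New z-row = old z-row − (-10)·(row 2/(7/2)).
Updated z-row coefficients: x1: 0, x2: 0, x3: -22/7, x4: -33/7, x5: -41/7, s1: 9/7, s2: 20/7, s3: 0.
The most negative is -41/7 in column x5, so x5 would enter next.

x5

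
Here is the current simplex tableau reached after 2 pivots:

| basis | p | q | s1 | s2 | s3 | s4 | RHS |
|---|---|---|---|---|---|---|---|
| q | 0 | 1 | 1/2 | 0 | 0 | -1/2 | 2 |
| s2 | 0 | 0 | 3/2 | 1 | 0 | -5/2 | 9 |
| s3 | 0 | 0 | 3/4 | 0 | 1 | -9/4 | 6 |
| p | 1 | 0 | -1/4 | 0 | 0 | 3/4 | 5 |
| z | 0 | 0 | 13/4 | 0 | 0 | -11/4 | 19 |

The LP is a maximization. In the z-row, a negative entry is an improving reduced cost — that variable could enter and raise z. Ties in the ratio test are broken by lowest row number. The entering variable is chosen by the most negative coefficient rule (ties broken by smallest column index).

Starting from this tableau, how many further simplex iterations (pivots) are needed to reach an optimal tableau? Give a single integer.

1

pivot: s4 in, p out → z = 112/3
No improving column remains; optimal.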